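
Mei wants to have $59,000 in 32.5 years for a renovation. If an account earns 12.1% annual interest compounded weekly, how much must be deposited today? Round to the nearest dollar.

Growth factor = (1 + 0.121/52)^1690 ≈ 50.801799274.
P = 59,000/50.801799274 ≈ 1,161.3762.

$1,161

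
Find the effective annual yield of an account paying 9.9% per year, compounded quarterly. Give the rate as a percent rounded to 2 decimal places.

10.27%

One year is 4 periods at 0.02475 each: (1 + 0.02475)^4 ≈ 1.102736.
EAR = 1.102736 − 1 ≈ 10.27364%.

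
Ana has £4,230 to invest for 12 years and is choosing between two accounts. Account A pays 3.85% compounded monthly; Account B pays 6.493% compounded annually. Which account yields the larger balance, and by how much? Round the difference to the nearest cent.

Account B, by £2,289.89

Account A growth factor: (1 + 0.0385/12)^144 ≈ 1.5860719; balance ≈ 6,709.0841.
Account B growth factor: (1 + 0.06493)^12 ≈ 2.127417561; balance ≈ 8,998.9763.
Account B is larger by 2,289.8921.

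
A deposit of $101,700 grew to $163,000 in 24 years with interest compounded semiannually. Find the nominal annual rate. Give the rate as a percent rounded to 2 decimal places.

1.98%

(1 + r/2)^48 = 163,000/101,700 = 1.60275.
1 + r/2 = 1.60275^(1/48) ≈ 1.009876, so r/2 ≈ 0.00987601.
r ≈ 2·0.00987601 = 1.97520%.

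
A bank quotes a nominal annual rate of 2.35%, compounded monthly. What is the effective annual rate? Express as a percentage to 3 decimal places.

One year is 12 periods at 0.00195833 each: (1 + 0.00195833)^12 ≈ 1.023755.
EAR = 1.023755 − 1 ≈ 2.37548%.

2.375%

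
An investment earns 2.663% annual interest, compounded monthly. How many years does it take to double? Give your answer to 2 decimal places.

(1 + 0.00221917)^(12t) = 2.
12t = ln 2 / ln(1 + 0.00221917) ≈ 0.69315/0.00221671 ≈ 312.6922.
t ≈ 26.0577.

26.06 years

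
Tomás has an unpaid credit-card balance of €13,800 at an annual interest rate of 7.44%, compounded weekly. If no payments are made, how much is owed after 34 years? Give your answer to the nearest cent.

Periodic rate = 7.44%/52 = 0.00143077; periods = 52·34 = 1768.
A = 13,800·(1 + 0.0744/52)^1768 ≈ 13,800·12.5258196675 ≈ 172,856.3114.

€172,856.31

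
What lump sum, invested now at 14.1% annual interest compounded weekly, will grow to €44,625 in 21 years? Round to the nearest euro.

€2,319

Periodic rate = 14.1%/52 = 0.00271154; 1092 periods.
P = 44,625/(1 + 0.141/52)^1092 ≈ 44,625/19.240026247 ≈ 2,319.3835.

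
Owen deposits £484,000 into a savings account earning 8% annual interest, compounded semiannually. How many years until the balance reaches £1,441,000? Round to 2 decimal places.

(1 + 0.04)^(2t) = 1,441,000/484,000 = 2.9773.
2t·ln(1 + 0.04) = ln(2.9773); 2t = 1.091/0.0392207 ≈ 27.8171.
t ≈ 13.9086 years.

13.91 years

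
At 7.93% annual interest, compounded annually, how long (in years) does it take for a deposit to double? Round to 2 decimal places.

(1 + 0.0793)^t = 2.
t = ln 2 / ln(1 + 0.0793) ≈ 0.69315/0.0763127 ≈ 9.0830.

9.08 years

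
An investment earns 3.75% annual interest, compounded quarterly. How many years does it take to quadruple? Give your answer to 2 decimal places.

(1 + 0.009375)^(4t) = 4.
4t = ln 4 / ln(1 + 0.009375) ≈ 1.3863/0.00933133 ≈ 148.5635.
t ≈ 37.1409.

37.14 years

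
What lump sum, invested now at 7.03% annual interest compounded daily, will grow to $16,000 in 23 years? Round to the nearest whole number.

$3,177

Periodic rate = 7.03%/365 = 0.000192603; 8395 periods.
P = 16,000/(1 + 0.0703/365)^8395 ≈ 16,000/5.0366657736 ≈ 3,176.7047.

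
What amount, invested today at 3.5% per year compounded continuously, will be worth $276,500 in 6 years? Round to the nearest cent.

$224,126.54

P = A·e^(−rt) = 276,500·e^(−0.21).
e^(−0.21) ≈ 0.81058424597, so P ≈ 224,126.5440.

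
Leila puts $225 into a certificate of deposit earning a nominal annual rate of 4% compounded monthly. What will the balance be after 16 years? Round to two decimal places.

$426.25

Growth factor = (1 + 0.04/12)^192 ≈ 1.89446352.
A ≈ 225 × 1.89446352 ≈ 426.2543.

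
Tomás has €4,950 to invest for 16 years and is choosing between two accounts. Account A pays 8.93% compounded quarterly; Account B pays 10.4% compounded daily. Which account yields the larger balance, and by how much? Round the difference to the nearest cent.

Account A growth factor: (1 + 0.022325)^64 ≈ 4.1086088387; balance ≈ 20,337.6138.
Account B growth factor: (1 + 0.104/365)^5840 ≈ 5.2791388193; balance ≈ 26,131.7372.
Account B is larger by 5,794.1234.

Account B, by €5,794.12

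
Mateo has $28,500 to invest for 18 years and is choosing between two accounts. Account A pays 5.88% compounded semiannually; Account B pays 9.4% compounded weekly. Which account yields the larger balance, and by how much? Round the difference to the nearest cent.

Account B, by $73,641.94

A: (1 + 0.0294)^36 ≈ 2.8381144242, so 28,500 × 2.8381144242 ≈ 80,886.2611.
B: (1 + 0.094/52)^936 ≈ 5.4220421928, so 28,500 × 5.4220421928 ≈ 154,528.2025.
Difference ≈ 73,641.9414 in favor of B.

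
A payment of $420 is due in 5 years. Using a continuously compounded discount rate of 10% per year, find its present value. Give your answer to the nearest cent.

P = A·e^(−rt) = 420·e^(−0.5).
e^(−0.5) ≈ 0.60653066, so P ≈ 254.7429.

$254.74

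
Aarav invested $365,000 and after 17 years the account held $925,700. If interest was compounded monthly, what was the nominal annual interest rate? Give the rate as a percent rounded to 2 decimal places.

(1 + r/12)^204 = 925,700/365,000 = 2.53616.
1 + r/12 = 2.53616^(1/204) ≈ 1.004572, so r/12 ≈ 0.00457245.
r ≈ 12·0.00457245 = 5.48693%.

5.49%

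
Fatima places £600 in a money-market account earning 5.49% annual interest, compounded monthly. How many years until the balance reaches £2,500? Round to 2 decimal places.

(1 + 0.004575)^(12t) = 2,500/600 = 4.1667.
12t·ln(1 + 0.004575) = ln(4.1667); 12t = 1.4271/0.00456457 ≈ 312.6510.
t ≈ 26.0543 years.

26.05 years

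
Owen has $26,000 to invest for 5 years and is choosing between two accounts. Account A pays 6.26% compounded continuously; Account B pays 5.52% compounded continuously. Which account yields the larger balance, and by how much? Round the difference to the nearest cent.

Account A, by $1,291.52

Account A growth factor: e^(0.0626·5) = e^0.313 ≈ 1.367521531; balance ≈ 35,555.5598.
Account B growth factor: e^(0.0552·5) = e^0.276 ≈ 1.317847864; balance ≈ 34,264.0445.
Account A is larger by 1,291.5153.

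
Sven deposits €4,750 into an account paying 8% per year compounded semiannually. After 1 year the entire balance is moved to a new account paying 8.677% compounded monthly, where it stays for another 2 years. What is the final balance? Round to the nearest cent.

Phase 1: 4,750·(1 + 0.04)^2 ≈ 5,137.6000.
Phase 2: 5,137.6000·(1 + 0.08677/12)^24 ≈ 6,107.4029.

€6,107.40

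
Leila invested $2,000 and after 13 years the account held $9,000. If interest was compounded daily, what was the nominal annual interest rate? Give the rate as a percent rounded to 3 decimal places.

(1 + r/365)^4745 = 9,000/2,000 = 4.5.
1 + r/365 = 4.5^(1/4745) ≈ 1.000317, so r/365 ≈ 0.000317032.
r ≈ 365·0.000317032 = 11.57166%.

11.572%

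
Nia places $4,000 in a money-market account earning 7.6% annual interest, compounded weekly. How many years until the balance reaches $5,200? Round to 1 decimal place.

We need (1 + 0.00146154)^(52t) = 1.3, so 52t = ln 1.3 / ln 1.001462 ≈ 179.6435.
t ≈ 179.6435/52 = 3.4547 years.

3.5 years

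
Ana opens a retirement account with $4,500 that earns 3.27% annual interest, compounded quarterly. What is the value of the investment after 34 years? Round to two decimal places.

Periodic rate = 3.27%/4 = 0.008175; periods = 4·34 = 136.
A = 4,500·(1 + 0.008175)^136 ≈ 4,500·3.0261165598 ≈ 13,617.5245.

$13,617.52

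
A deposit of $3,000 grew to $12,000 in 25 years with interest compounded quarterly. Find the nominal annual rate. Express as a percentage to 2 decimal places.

5.58%

The 100-period growth factor is 12,000/3,000 = 4.
r/4 = 4^(1/100) − 1 ≈ 0.0139595, so r ≈ 4·0.0139595 = 5.58379%.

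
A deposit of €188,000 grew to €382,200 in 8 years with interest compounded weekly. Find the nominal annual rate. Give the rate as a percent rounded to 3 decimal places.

(1 + r/52)^416 = 382,200/188,000 = 2.03298.
1 + r/52 = 2.03298^(1/416) ≈ 1.001707, so r/52 ≈ 0.00170699.
r ≈ 52·0.00170699 = 8.87634%.

8.876%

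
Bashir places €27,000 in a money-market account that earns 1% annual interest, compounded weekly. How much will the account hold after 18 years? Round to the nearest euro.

€32,324

Growth factor = (1 + 0.01/52)^936 ≈ 1.1971966449.
A ≈ 27,000 × 1.1971966449 ≈ 32,324.3094.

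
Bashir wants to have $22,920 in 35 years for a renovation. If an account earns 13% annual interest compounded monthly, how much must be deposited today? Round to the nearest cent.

Growth factor = (1 + 0.13/12)^420 ≈ 92.344923096.
P = 22,920/92.344923096 ≈ 248.1999.

$248.20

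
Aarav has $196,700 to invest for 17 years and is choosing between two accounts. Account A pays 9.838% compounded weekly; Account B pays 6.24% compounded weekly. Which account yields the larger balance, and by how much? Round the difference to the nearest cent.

Account A, by $477,980.92

Account A growth factor: (1 + 0.09838/52)^884 ≈ 5.316844082689; balance ≈ 1,045,823.2311.
Account B growth factor: (1 + 0.0012)^884 ≈ 2.88684447586; balance ≈ 567,842.3084.
Account A is larger by 477,980.9227.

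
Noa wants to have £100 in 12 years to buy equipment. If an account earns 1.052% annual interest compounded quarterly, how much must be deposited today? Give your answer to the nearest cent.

£88.15

Periodic rate = 1.052%/4 = 0.00263; 48 periods.
P = 100/(1 + 0.00263)^48 ≈ 100/1.1343664 ≈ 88.1549.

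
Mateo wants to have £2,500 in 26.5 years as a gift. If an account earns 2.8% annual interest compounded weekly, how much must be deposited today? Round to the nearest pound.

£1,191

Growth factor = (1 + 0.028/52)^1378 ≈ 2.099712231.
P = 2,500/2.099712231 ≈ 1,190.6393.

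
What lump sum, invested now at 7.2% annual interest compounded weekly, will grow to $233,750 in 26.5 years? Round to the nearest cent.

$34,728.89

Periodic rate = 7.2%/52 = 0.00138462; 1378 periods.
P = 233,750/(1 + 0.072/52)^1378 ≈ 233,750/6.73070770556 ≈ 34,728.8889.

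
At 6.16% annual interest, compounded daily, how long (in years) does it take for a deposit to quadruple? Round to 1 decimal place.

22.5 years

(1 + 0.000168767)^(365t) = 4.
365t = ln 4 / ln(1 + 0.000168767) ≈ 1.3863/0.000168753 ≈ 8214.9373.
t ≈ 22.5067.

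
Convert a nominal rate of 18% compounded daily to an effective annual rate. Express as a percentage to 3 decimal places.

EAR = (1 + 18%/365)^365 − 1 = (1 + 0.000493151)^365 − 1.
(1 + 0.000493151)^365 ≈ 1.197164, so EAR ≈ 19.71642%.

19.716%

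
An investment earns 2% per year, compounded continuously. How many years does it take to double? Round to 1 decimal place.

e^(0.02t) = 2, so 0.02t = ln 2 ≈ 0.69315.
t ≈ 0.69315/0.02 ≈ 34.6574.

34.7 years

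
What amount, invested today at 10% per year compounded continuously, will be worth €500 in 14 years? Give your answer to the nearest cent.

€123.30

P = A·e^(−rt) = 500·e^(−1.4).
e^(−1.4) ≈ 0.246596964, so P ≈ 123.2985.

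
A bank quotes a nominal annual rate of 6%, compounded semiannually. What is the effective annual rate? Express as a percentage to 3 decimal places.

6.090%

One year is 2 periods at 0.03 each: (1 + 0.03)^2 ≈ 1.0609.
EAR = 1.0609 − 1 ≈ 6.09000%.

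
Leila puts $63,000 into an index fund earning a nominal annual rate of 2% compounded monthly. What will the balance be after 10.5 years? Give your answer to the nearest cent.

Growth factor = (1 + 0.02/12)^126 ≈ 1.2334624247.
A ≈ 63,000 × 1.2334624247 ≈ 77,708.1328.

$77,708.13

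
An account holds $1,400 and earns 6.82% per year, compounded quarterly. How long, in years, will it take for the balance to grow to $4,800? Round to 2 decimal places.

We need (1 + 0.01705)^(4t) = 3.4286, so 4t = ln 3.4286 / ln 1.01705 ≈ 72.8808.
t ≈ 72.8808/4 = 18.2202 years.

18.22 years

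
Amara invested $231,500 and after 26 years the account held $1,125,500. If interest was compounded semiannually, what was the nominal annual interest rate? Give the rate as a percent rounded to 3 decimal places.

6.176%

(1 + r/2)^52 = 1,125,500/231,500 = 4.86177.
1 + r/2 = 4.86177^(1/52) ≈ 1.030879, so r/2 ≈ 0.0308787.
r ≈ 2·0.0308787 = 6.17575%.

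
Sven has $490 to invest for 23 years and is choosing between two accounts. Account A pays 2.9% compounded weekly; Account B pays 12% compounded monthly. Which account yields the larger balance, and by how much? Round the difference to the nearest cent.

Account B, by $6,681.99

A: (1 + 0.029/52)^1196 ≈ 1.94802118, so 490 × 1.94802118 ≈ 954.5304.
B: (1 + 0.01)^276 ≈ 15.58472574, so 490 × 15.58472574 ≈ 7,636.5156.
Difference ≈ 6,681.9852 in favor of B.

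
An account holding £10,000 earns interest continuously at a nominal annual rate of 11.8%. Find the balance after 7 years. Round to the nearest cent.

A = P·e^(rt) = 10,000·e^(0.118·7) = 10,000·e^0.826.
e^0.826 ≈ 2.2841637874, so A ≈ 22,841.6379.

£22,841.64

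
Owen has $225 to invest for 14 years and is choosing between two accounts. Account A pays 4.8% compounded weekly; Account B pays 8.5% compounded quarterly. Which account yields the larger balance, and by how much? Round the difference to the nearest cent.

A: (1 + 0.048/52)^728 ≈ 1.95754285, so 225 × 1.95754285 ≈ 440.4471.
B: (1 + 0.02125)^56 ≈ 3.24635414, so 225 × 3.24635414 ≈ 730.4297.
Difference ≈ 289.9825 in favor of B.

Account B, by $289.98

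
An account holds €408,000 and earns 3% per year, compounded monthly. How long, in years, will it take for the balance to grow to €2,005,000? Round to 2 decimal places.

53.14 years

(1 + 0.0025)^(12t) = 2,005,000/408,000 = 4.9142.
12t·ln(1 + 0.0025) = ln(4.9142); 12t = 1.5921/0.00249688 ≈ 637.6486.
t ≈ 53.1374 years.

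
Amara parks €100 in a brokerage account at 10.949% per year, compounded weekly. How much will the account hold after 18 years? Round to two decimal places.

€716.17

Growth factor = (1 + 0.10949/52)^936 ≈ 7.16170479.
A ≈ 100 × 7.16170479 ≈ 716.1705.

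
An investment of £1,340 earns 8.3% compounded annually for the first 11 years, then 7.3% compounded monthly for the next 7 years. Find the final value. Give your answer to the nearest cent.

£5,361.30

After 11 years at 8.3%: 1,340 × 2.403881321 ≈ 3,221.2010.
Then 7 years at 7.3%: 3,221.2010 × 1.664378837 ≈ 5,361.2987.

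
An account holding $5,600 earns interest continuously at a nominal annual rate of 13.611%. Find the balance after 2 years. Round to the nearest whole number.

A = P·e^(rt) = 5,600·e^(0.13611·2) = 5,600·e^0.27222.
e^0.27222 ≈ 1.312875802, so A ≈ 7,352.1045.

$7,352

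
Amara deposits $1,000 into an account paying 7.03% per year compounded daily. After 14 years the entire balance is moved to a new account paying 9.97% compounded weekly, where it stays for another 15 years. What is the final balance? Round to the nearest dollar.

After 14 years at 7.03%: 1,000 × 2.6754169366 ≈ 2,675.4169.
Then 15 years at 9.97%: 2,675.4169 × 4.4551831138 ≈ 11,919.4724.

$11,919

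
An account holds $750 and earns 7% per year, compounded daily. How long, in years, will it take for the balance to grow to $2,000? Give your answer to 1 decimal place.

We need (1 + 0.000191781)^(365t) = 2.6667, so 365t = ln 2.6667 / ln 1.000192 ≈ 5114.8144.
t ≈ 5114.8144/365 = 14.0132 years.

14.0 years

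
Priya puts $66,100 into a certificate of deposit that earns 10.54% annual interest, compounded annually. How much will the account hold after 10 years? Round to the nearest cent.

Annual rate = 10.54% = 0.1054; years = 10.
A = 66,100·(1 + 0.1054)^10 ≈ 66,100·2.72392159319 ≈ 180,051.2173.

$180,051.22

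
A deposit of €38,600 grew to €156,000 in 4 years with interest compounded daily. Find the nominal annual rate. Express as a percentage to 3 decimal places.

The 1460-period growth factor is 156,000/38,600 = 4.04145.
r/365 = 4.04145^(1/1460) − 1 ≈ 0.000957036, so r ≈ 365·0.000957036 = 34.93180%.

34.932%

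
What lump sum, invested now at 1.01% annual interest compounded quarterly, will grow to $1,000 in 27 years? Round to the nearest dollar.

Growth factor = (1 + 0.002525)^108 ≈ 1.31305475.
P = 1,000/1.31305475 ≈ 761.5829.

$762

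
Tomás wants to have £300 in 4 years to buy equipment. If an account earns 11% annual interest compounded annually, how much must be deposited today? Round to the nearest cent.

£197.62

Annual rate = 11% = 0.11; 4 periods.
P = 300/(1 + 0.11)^4 ≈ 300/1.51807041 ≈ 197.6193.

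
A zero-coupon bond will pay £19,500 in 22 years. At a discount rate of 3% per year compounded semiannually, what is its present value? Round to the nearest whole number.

£10,128

Periodic rate = 3%/2 = 0.015; 44 periods.
P = 19,500/(1 + 0.015)^44 ≈ 19,500/1.9253330191 ≈ 10,128.1180.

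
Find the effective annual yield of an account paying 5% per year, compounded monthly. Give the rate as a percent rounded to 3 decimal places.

5.116%

One year is 12 periods at 0.00416667 each: (1 + 0.00416667)^12 ≈ 1.051162.
EAR = 1.051162 − 1 ≈ 5.11619%.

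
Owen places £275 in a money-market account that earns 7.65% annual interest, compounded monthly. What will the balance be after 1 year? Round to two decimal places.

Periodic rate = 7.65%/12 = 0.006375; periods = 12·1 = 12.
A = 275·(1 + 0.006375)^12 ≈ 275·1.07924011 ≈ 296.7910.

£296.79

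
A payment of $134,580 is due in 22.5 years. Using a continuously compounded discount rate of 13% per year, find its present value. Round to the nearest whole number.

P = A·e^(−rt) = 134,580·e^(−2.925).
e^(−2.925) ≈ 0.0536646919127, so P ≈ 7,222.1942.

$7,222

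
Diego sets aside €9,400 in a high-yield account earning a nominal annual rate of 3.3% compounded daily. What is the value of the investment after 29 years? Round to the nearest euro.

Periodic rate = 3.3%/365 = 0.000090411; periods = 365·29 = 10585.
A = 9,400·(1 + 0.033/365)^10585 ≈ 9,400·2.6037604863 ≈ 24,475.3486.

€24,475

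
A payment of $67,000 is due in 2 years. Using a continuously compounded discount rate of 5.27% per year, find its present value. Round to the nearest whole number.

P = A·e^(−rt) = 67,000·e^(−0.1054).
e^(−0.1054) ≈ 0.89996446479, so P ≈ 60,297.6191.

$60,298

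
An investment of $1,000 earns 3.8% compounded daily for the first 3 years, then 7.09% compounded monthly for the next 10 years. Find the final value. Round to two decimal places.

Phase 1: 1,000·(1 + 0.038/365)^1095 ≈ 1,120.7455.
Phase 2: 1,120.7455·(1 + 0.0709/12)^120 ≈ 2,272.5619.

$2,272.56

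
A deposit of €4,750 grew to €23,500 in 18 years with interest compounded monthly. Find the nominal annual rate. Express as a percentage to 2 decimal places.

8.92%

The 216-period growth factor is 23,500/4,750 = 4.94737.
r/12 = 4.94737^(1/216) − 1 ≈ 0.00742957, so r ≈ 12·0.00742957 = 8.91549%.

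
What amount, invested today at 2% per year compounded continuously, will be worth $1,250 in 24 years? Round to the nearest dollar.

$773

P = A·e^(−rt) = 1,250·e^(−0.48).
e^(−0.48) ≈ 0.6187833918, so P ≈ 773.4792.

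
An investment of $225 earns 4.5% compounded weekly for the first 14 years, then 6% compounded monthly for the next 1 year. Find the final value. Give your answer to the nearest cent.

After 14 years at 4.5%: 225 × 1.87709911 ≈ 422.3473.
Then 1 years at 6%: 422.3473 × 1.06167781 ≈ 448.3968.

$448.40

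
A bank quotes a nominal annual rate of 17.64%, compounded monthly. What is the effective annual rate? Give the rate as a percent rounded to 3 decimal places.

19.138%

EAR = (1 + 17.64%/12)^12 − 1 = (1 + 0.0147)^12 − 1.
(1 + 0.0147)^12 ≈ 1.191384, so EAR ≈ 19.13844%.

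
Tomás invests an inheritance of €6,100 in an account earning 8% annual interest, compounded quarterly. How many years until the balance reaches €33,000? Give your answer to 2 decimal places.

We need (1 + 0.02)^(4t) = 5.4098, so 4t = ln 5.4098 / ln 1.02 ≈ 85.2523.
t ≈ 85.2523/4 = 21.3131 years.

21.31 years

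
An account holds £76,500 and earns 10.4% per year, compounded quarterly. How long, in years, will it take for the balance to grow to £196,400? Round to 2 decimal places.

We need (1 + 0.026)^(4t) = 2.5673, so 4t = ln 2.5673 / ln 1.026 ≈ 36.7334.
t ≈ 36.7334/4 = 9.1833 years.

9.18 years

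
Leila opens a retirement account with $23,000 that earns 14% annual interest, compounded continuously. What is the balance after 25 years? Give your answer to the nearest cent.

A = P·e^(rt) = 23,000·e^(0.14·25) = 23,000·e^3.5.
e^3.5 ≈ 33.1154519587, so A ≈ 761,655.3950.

$761,655.40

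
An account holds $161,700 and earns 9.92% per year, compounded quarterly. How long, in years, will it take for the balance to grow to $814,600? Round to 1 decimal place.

We need (1 + 0.0248)^(4t) = 5.0377, so 4t = ln 5.0377 / ln 1.0248 ≈ 66.0050.
t ≈ 66.0050/4 = 16.5012 years.

16.5 years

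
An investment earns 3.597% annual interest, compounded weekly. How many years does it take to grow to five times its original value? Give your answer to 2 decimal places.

44.76 years

(1 + 0.000691731)^(52t) = 5.
52t = ln 5 / ln(1 + 0.000691731) ≈ 1.6094/0.000691492 ≈ 2327.4872.
t ≈ 44.7594.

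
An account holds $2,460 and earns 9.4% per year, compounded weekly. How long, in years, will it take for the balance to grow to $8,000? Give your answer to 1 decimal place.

We need (1 + 0.00180769)^(52t) = 3.252, so 52t = ln 3.252 / ln 1.001808 ≈ 652.9572.
t ≈ 652.9572/52 = 12.5569 years.

12.6 years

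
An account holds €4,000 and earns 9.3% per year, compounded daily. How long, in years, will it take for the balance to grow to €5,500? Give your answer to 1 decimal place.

3.4 years

(1 + 0.000254795)^(365t) = 5,500/4,000 = 1.375.
365t·ln(1 + 0.000254795) = ln(1.375); 365t = 0.31845/0.000254762 ≈ 1250.0045.
t ≈ 3.4247 years.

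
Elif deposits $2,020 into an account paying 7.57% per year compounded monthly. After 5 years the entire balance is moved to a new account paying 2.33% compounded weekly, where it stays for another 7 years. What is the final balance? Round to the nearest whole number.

$3,468

After 5 years at 7.57%: 2,020 × 1.458358 ≈ 2,945.8832.
Then 7 years at 2.33%: 2,945.8832 × 1.177111399 ≈ 3,467.6326.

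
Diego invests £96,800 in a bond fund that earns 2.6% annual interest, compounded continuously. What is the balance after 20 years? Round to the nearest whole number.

A = P·e^(rt) = 96,800·e^(0.026·20) = 96,800·e^0.52.
e^0.52 ≈ 1.6820276497, so A ≈ 162,820.2765.

£162,820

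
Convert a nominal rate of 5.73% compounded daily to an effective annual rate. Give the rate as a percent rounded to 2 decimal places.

5.90%

EAR = (1 + 5.73%/365)^365 − 1 = (1 + 0.000156986)^365 − 1.
(1 + 0.000156986)^365 ≈ 1.058969, so EAR ≈ 5.89687%.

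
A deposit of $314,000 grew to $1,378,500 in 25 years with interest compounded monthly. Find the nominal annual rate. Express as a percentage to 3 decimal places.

The 300-period growth factor is 1,378,500/314,000 = 4.39013.
r/12 = 4.39013^(1/300) − 1 ≈ 0.00494337, so r ≈ 12·0.00494337 = 5.93205%.

5.932%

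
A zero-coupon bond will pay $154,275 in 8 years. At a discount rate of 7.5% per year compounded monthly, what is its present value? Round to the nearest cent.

Growth factor = (1 + 0.00625)^96 ≈ 1.818719671.
P = 154,275/1.818719671 ≈ 84,826.1568.

$84,826.16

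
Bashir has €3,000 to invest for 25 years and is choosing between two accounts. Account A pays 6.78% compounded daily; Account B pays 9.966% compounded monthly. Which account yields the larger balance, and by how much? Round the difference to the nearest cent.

Account B, by €19,529.84

Account A growth factor: (1 + 0.0678/365)^9125 ≈ 5.445788695; balance ≈ 16,337.3661.
Account B growth factor: (1 + 0.008305)^300 ≈ 11.955733737; balance ≈ 35,867.2012.
Account B is larger by 19,529.8351.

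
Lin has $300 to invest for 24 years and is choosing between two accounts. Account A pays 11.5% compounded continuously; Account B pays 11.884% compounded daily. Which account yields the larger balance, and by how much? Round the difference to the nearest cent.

Account A growth factor: e^(0.115·24) = e^2.76 ≈ 15.79984295; balance ≈ 4,739.9529.
Account B growth factor: (1 + 0.11884/365)^8760 ≈ 17.31712307; balance ≈ 5,195.1369.
Account B is larger by 455.1840.

Account B, by $455.18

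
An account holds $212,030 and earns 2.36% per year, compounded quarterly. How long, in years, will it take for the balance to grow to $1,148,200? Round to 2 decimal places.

(1 + 0.0059)^(4t) = 1,148,200/212,030 = 5.4153.
4t·ln(1 + 0.0059) = ln(5.4153); 4t = 1.6892/0.00588266 ≈ 287.1528.
t ≈ 71.7882 years.

71.79 years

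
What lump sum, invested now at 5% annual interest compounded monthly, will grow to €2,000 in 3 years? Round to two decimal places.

€1,721.95

Periodic rate = 5%/12 = 0.00416667; 36 periods.
P = 2,000/(1 + 0.05/12)^36 ≈ 2,000/1.161472231 ≈ 1,721.9525.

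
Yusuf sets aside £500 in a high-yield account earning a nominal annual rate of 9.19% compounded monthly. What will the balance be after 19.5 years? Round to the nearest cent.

£2,980.45

Growth factor = (1 + 0.0919/12)^234 ≈ 5.96090775.
A ≈ 500 × 5.96090775 ≈ 2,980.4539.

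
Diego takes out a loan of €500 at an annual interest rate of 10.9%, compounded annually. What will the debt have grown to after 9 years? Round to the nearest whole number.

Growth factor = (1 + 0.109)^9 ≈ 2.537370669.
A ≈ 500 × 2.537370669 ≈ 1,268.6853.

€1,269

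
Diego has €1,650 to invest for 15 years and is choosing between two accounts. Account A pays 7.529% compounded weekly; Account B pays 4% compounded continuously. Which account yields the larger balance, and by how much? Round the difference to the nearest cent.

Account A, by €2,093.85

A: (1 + 0.07529/52)^780 ≈ 3.091119132, so 1,650 × 3.091119132 ≈ 5,100.3466.
B: e^(0.04·15) = e^0.6 ≈ 1.8221188, so 1,650 × 1.8221188 ≈ 3,006.4960.
Difference ≈ 2,093.8505 in favor of A.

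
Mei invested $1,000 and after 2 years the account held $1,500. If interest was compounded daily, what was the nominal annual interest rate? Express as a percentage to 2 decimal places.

20.28%

The 730-period growth factor is 1,500/1,000 = 1.5.
r/365 = 1.5^(1/730) − 1 ≈ 0.000555586, so r ≈ 365·0.000555586 = 20.27889%.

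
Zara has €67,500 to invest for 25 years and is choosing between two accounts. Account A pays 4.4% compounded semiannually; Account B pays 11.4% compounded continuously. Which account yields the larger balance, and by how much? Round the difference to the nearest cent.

Account B, by €966,547.95

A: (1 + 0.022)^50 ≈ 2.96855288236, so 67,500 × 2.96855288236 ≈ 200,377.3196.
B: e^(0.114·25) = e^2.85 ≈ 17.28778184057, so 67,500 × 17.28778184057 ≈ 1,166,925.2742.
Difference ≈ 966,547.9547 in favor of B.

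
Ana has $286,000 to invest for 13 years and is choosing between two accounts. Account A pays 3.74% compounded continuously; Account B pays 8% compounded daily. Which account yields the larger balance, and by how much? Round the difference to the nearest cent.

Account B, by $343,992.06

Account A growth factor: e^(0.0374·13) = e^0.4862 ≈ 1.62612518873; balance ≈ 465,071.8040.
Account B growth factor: (1 + 0.08/365)^4745 ≈ 2.8288946266; balance ≈ 809,063.8632.
Account B is larger by 343,992.0592.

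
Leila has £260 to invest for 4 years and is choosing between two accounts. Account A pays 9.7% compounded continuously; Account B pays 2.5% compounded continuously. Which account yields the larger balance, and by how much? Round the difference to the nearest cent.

A: e^(0.097·4) = e^0.388 ≈ 1.47402978, so 260 × 1.47402978 ≈ 383.2477.
B: e^(0.025·4) = e^0.1 ≈ 1.10517092, so 260 × 1.10517092 ≈ 287.3444.
Difference ≈ 95.9033 in favor of A.

Account A, by £95.90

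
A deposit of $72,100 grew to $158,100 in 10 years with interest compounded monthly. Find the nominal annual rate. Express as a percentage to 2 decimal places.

7.88%

(1 + r/12)^120 = 158,100/72,100 = 2.19279.
1 + r/12 = 2.19279^(1/120) ≈ 1.006565, so r/12 ≈ 0.00656457.
r ≈ 12·0.00656457 = 7.87748%.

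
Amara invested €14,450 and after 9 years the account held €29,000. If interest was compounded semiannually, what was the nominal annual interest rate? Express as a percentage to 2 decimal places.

7.89%

(1 + r/2)^18 = 29,000/14,450 = 2.00692.
1 + r/2 = 2.00692^(1/18) ≈ 1.039459, so r/2 ≈ 0.0394587.
r ≈ 2·0.0394587 = 7.89174%.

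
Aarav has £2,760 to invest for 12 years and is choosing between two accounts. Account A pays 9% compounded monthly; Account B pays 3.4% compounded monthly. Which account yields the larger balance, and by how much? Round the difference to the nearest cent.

A: (1 + 0.0075)^144 ≈ 2.932836774, so 2,760 × 2.932836774 ≈ 8,094.6295.
B: (1 + 0.034/12)^144 ≈ 1.502939849, so 2,760 × 1.502939849 ≈ 4,148.1140.
Difference ≈ 3,946.5155 in favor of A.

Account A, by £3,946.52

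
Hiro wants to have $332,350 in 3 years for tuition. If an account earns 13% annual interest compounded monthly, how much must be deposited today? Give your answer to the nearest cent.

$225,492.30

Growth factor = (1 + 0.13/12)^36 ≈ 1.47388627096.
P = 332,350/1.47388627096 ≈ 225,492.2965.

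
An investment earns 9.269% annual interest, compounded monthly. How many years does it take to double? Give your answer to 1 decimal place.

7.5 years

(1 + 0.00772417)^(12t) = 2.
12t = ln 2 / ln(1 + 0.00772417) ≈ 0.69315/0.00769449 ≈ 90.0836.
t ≈ 7.5070.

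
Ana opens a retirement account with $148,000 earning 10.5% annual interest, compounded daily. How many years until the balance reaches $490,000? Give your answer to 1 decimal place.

(1 + 0.000287671)^(365t) = 490,000/148,000 = 3.3108.
365t·ln(1 + 0.000287671) = ln(3.3108); 365t = 1.1972/0.00028763 ≈ 4162.2699.
t ≈ 11.4035 years.

11.4 years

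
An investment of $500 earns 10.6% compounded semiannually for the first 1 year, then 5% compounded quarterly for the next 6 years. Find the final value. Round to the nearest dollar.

$747

Phase 1: 500·(1 + 0.053)^2 ≈ 554.4045.
Phase 2: 554.4045·(1 + 0.0125)^24 ≈ 746.9775.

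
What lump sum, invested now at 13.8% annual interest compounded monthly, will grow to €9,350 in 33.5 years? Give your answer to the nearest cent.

Growth factor = (1 + 0.0115)^402 ≈ 99.14860701.
P = 9,350/99.14860701 ≈ 94.3029.

€94.30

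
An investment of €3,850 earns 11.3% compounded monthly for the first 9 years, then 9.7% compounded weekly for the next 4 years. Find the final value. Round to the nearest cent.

After 9 years at 11.3%: 3,850 × 2.7517621125 ≈ 10,594.2841.
Then 4 years at 9.7%: 10,594.2841 × 1.4734971143 ≈ 15,610.6471.

€15,610.65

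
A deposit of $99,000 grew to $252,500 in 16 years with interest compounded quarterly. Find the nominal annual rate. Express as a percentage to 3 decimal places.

5.895%

The 64-period growth factor is 252,500/99,000 = 2.55051.
r/4 = 2.55051^(1/64) − 1 ≈ 0.0147371, so r ≈ 4·0.0147371 = 5.89484%.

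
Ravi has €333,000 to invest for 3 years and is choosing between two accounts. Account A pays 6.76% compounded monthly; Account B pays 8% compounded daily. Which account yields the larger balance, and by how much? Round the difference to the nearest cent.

A: (1 + 0.0676/12)^36 ≈ 1.22413064711, so 333,000 × 1.22413064711 ≈ 407,635.5055.
B: (1 + 0.08/365)^1095 ≈ 1.27121572005, so 333,000 × 1.27121572005 ≈ 423,314.8348.
Difference ≈ 15,679.3293 in favor of B.

Account B, by €15,679.33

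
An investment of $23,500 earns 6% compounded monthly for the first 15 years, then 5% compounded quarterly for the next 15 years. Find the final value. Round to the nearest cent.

$121,523.67

After 15 years at 6%: 23,500 × 2.45409356225 ≈ 57,671.1987.
Then 15 years at 5%: 57,671.1987 × 2.10718134695 ≈ 121,523.6742.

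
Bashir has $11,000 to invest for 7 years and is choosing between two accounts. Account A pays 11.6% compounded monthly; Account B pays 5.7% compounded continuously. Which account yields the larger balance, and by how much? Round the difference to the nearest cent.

Account A, by $8,286.39

Account A growth factor: (1 + 0.116/12)^84 ≈ 2.2436420118; balance ≈ 24,680.0621.
Account B growth factor: e^(0.057·7) = e^0.399 ≈ 1.4903336186; balance ≈ 16,393.6698.
Account A is larger by 8,286.3923.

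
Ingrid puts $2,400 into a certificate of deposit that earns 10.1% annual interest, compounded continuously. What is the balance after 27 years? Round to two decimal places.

$36,688.70

A = P·e^(rt) = 2,400·e^(0.101·27) = 2,400·e^2.727.
e^2.727 ≈ 15.286957288, so A ≈ 36,688.6975.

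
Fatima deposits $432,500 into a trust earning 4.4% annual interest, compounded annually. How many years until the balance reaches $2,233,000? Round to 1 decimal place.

We need (1 + 0.044)^t = 5.163, so t = ln 5.163 / ln 1.044 ≈ 38.1221.

38.1 years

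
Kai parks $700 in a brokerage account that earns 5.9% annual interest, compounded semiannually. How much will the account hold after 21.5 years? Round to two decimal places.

Growth factor = (1 + 0.0295)^43 ≈ 3.490865298.
A ≈ 700 × 3.490865298 ≈ 2,443.6057.

$2,443.61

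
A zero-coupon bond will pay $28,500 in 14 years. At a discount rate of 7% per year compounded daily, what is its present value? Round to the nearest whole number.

$10,697

Periodic rate = 7%/365 = 0.000191781; 5110 periods.
P = 28,500/(1 + 0.07/365)^5110 ≈ 28,500/2.6642058998 ≈ 10,697.3714.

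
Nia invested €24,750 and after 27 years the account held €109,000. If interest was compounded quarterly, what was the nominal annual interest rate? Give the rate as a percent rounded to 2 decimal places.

5.53%

(1 + r/4)^108 = 109,000/24,750 = 4.40404.
1 + r/4 = 4.40404^(1/108) ≈ 1.013822, so r/4 ≈ 0.0138217.
r ≈ 4·0.0138217 = 5.52868%.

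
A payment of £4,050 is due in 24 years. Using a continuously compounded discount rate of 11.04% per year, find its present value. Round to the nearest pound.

£286

P = A·e^(−rt) = 4,050·e^(−2.6496).
e^(−2.6496) ≈ 0.0706794792, so P ≈ 286.2519.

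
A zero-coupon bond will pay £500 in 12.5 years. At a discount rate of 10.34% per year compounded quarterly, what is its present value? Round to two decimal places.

Periodic rate = 10.34%/4 = 0.02585; 50 periods.
P = 500/(1 + 0.02585)^50 ≈ 500/3.58255725 ≈ 139.5651.

£139.57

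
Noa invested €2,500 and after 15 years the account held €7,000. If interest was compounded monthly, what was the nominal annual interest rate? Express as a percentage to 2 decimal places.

The 180-period growth factor is 7,000/2,500 = 2.8.
r/12 = 2.8^(1/180) − 1 ≈ 0.0057365, so r ≈ 12·0.0057365 = 6.88380%.

6.88%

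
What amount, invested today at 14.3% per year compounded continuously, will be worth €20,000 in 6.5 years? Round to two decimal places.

€7,895.02

P = A·e^(−rt) = 20,000·e^(−0.9295).
e^(−0.9295) ≈ 0.39475103655, so P ≈ 7,895.0207.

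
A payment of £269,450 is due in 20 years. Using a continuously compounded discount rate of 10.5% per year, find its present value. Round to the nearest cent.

£32,995.88

P = A·e^(−rt) = 269,450·e^(−2.1).
e^(−2.1) ≈ 0.122456428253, so P ≈ 32,995.8846.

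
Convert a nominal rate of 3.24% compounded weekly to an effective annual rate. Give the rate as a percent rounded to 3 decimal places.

One year is 52 periods at 0.000623077 each: (1 + 0.000623077)^52 ≈ 1.03292.
EAR = 1.03292 − 1 ≈ 3.29202%.

3.292%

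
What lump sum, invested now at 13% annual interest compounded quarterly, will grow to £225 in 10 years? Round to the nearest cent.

£62.60

Periodic rate = 13%/4 = 0.0325; 40 periods.
P = 225/(1 + 0.0325)^40 ≈ 225/3.59420143 ≈ 62.6008.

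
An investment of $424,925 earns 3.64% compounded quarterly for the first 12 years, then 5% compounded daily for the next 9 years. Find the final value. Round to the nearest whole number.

Phase 1: 424,925·(1 + 0.0091)^48 ≈ 656,378.2466.
Phase 2: 656,378.2466·(1 + 0.05/365)^3285 ≈ 1,029,374.2776.

$1,029,374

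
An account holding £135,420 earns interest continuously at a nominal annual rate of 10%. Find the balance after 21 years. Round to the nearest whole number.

£1,105,863

A = P·e^(rt) = 135,420·e^(0.1·21) = 135,420·e^2.1.
e^2.1 ≈ 8.166169912568, so A ≈ 1,105,862.7296.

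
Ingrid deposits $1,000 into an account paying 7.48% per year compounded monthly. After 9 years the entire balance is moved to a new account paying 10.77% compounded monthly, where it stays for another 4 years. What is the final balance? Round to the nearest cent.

After 9 years at 7.48%: 1,000 × 1.956408782 ≈ 1,956.4088.
Then 4 years at 10.77%: 1,956.4088 × 1.53553411 ≈ 3,004.1324.

$3,004.13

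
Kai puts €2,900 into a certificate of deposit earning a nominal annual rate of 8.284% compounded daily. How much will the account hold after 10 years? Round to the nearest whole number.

€6,639

Periodic rate = 8.284%/365 = 0.000226959; periods = 365·10 = 3650.
A = 2,900·(1 + 0.08284/365)^3650 ≈ 2,900·2.289437165 ≈ 6,639.3678.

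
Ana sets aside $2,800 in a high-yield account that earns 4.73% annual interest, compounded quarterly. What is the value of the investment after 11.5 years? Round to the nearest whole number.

Growth factor = (1 + 0.011825)^46 ≈ 1.717309851.
A ≈ 2,800 × 1.717309851 ≈ 4,808.4676.

$4,808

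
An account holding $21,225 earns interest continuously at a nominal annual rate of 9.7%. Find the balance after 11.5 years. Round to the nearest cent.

$64,759.46

A = P·e^(rt) = 21,225·e^(0.097·11.5) = 21,225·e^1.1155.
e^1.1155 ≈ 3.0510933445, so A ≈ 64,759.4562.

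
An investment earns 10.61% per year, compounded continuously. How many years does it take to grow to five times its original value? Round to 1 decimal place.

e^(0.1061t) = 5, so 0.1061t = ln 5 ≈ 1.6094.
t ≈ 1.6094/0.1061 ≈ 15.1691.

15.2 years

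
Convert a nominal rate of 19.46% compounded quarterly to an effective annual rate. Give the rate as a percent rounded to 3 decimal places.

20.927%

EAR = (1 + 19.46%/4)^4 − 1 = (1 + 0.04865)^4 − 1.
(1 + 0.04865)^4 ≈ 1.209267, so EAR ≈ 20.92671%.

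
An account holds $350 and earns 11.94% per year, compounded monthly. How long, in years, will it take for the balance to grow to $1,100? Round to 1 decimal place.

(1 + 0.00995)^(12t) = 1,100/350 = 3.1429.
12t·ln(1 + 0.00995) = ln(3.1429); 12t = 1.1451/0.00990082 ≈ 115.6603.
t ≈ 9.6384 years.

9.6 years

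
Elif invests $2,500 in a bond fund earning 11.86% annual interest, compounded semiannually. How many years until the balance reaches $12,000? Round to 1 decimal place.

13.6 years

We need (1 + 0.0593)^(2t) = 4.8, so 2t = ln 4.8 / ln 1.0593 ≈ 27.2290.
t ≈ 27.2290/2 = 13.6145 years.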